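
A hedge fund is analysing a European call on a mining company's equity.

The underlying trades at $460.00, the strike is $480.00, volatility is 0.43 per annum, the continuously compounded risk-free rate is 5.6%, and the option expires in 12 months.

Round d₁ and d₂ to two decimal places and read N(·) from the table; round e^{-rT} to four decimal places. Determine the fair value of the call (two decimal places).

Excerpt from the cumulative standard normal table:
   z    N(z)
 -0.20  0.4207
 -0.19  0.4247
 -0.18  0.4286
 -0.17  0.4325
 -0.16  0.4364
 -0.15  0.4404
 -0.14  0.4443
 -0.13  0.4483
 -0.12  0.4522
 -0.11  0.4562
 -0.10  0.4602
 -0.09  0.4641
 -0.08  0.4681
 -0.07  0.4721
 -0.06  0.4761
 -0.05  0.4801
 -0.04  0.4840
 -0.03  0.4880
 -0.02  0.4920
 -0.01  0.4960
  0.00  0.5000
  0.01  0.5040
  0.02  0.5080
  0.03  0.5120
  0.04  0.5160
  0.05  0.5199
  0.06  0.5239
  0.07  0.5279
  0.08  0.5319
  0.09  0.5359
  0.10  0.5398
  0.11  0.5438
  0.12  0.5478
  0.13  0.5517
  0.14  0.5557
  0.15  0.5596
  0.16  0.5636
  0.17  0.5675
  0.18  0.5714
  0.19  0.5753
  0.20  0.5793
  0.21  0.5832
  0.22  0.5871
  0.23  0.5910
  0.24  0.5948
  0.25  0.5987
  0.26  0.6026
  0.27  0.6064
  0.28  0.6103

$80.89

σ√T = 0.43 × 1.0000 = 0.4300
d₁ = [ln(460/480) + (0.056 + 0.43²/2)·1] / 0.4300 = [-0.0426 + 0.1484] / 0.4300 = 0.2463 ≈ 0.25
d₂ = d₁ − σ√T = 0.2463 − 0.4300 = -0.1837 ≈ -0.18
e^(−rT) = e^(−0.056·1) = 0.9455
C = 460·N(0.25) − 480·0.9455·N(-0.18) = 460·0.5987 − 480·0.9455·0.4286 = 275.4020 − 194.5158 = 80.8862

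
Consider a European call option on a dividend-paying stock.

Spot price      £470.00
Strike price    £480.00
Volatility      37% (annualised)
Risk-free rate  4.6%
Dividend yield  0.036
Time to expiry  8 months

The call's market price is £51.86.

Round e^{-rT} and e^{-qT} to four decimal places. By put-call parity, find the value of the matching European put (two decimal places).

£58.50

exp(−qT) = exp(−0.036·0.6667) = 0.9763;  exp(−rT) = exp(−0.046·0.6667) = 0.9698
Put-call parity: C − P = S·e^(−qT) − K·e^(−rT) = 470·0.9763 − 480·0.9698 = 458.8610 − 465.5040 = -6.6430
P = C − (C − P) = 51.86 − (-6.6430) = 58.5030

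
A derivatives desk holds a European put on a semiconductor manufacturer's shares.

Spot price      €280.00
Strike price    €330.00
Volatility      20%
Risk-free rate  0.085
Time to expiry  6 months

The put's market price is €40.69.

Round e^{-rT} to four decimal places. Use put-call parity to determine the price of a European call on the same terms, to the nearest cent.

€4.42

e^(−rT) = e^(−0.085·0.5) = 0.9584
Put-call parity: C − P = S − K·e^(−rT) = 280 − 330·0.9584 = 280 − 316.2720 = -36.2720
C = P + (C − P) = 40.69 + (-36.2720) = 4.4180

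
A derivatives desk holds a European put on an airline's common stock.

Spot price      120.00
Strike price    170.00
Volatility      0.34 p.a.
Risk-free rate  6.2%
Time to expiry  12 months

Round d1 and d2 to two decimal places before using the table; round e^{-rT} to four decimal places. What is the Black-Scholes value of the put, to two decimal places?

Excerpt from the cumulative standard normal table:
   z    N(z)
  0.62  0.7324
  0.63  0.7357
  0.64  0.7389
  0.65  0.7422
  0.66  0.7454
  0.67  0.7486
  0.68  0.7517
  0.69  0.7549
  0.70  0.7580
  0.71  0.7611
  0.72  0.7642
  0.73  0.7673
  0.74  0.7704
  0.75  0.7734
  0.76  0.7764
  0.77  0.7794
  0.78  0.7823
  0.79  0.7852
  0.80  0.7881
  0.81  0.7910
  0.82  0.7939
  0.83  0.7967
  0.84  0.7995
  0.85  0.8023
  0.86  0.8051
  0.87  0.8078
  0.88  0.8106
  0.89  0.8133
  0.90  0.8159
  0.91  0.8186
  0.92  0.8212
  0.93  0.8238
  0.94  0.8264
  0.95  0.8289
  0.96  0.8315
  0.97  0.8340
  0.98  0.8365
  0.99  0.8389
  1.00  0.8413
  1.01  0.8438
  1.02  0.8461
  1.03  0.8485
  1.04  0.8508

44.99

T = 1;  σ√T = 0.3400
d₁ = [ln(120/170) + (0.062 + 0.34²/2)·1] / 0.3400 = [-0.3483 + 0.1198] / 0.3400 = -0.6721 ≈ -0.67
d₂ = d₁ − σ√T = -0.6721 − 0.3400 = -1.0121 ≈ -1.01
exp(−rT) = exp(−0.062·1) = 0.9399
N(−d₂) = N(1.01) = 0.8438;  N(−d₁) = N(0.67) = 0.7486
P = 170·0.9399·0.8438 − 120·0.7486 = 134.8249 − 89.8320 = 44.9929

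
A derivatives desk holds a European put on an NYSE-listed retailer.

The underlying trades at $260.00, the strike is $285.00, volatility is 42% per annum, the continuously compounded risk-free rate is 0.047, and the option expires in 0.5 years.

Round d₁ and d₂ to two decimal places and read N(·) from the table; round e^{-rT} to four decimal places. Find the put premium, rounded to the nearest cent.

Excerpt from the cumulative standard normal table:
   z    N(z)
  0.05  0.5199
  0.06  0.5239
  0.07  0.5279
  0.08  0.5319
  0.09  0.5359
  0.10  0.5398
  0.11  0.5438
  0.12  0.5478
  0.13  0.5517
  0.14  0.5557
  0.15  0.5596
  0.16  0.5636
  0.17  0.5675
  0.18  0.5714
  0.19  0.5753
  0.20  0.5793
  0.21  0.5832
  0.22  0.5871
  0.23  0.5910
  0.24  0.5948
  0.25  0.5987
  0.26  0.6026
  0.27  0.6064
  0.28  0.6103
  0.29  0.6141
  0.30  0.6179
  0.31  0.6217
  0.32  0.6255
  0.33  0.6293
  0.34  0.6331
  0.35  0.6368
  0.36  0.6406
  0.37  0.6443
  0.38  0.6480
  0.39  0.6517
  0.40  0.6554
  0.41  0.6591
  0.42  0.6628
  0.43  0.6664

$42.10

σ√T = 0.42 × 0.7071 = 0.2970
d₁ = [ln(260/285) + (0.047 + ½·0.42²)·0.5] / (σ√T) = (-0.0918 + 0.0676) / 0.2970 = -0.0815 ≈ -0.08
d₂ = -0.0815 − 0.2970 = -0.3785 ≈ -0.38
e^(−rT) = e^(−0.047·0.5) = 0.9768
P = 285·0.9768·N(0.38) − 260·N(0.08) = 285·0.9768·0.6480 − 260·0.5319 = 180.3954 − 138.2940 = 42.1014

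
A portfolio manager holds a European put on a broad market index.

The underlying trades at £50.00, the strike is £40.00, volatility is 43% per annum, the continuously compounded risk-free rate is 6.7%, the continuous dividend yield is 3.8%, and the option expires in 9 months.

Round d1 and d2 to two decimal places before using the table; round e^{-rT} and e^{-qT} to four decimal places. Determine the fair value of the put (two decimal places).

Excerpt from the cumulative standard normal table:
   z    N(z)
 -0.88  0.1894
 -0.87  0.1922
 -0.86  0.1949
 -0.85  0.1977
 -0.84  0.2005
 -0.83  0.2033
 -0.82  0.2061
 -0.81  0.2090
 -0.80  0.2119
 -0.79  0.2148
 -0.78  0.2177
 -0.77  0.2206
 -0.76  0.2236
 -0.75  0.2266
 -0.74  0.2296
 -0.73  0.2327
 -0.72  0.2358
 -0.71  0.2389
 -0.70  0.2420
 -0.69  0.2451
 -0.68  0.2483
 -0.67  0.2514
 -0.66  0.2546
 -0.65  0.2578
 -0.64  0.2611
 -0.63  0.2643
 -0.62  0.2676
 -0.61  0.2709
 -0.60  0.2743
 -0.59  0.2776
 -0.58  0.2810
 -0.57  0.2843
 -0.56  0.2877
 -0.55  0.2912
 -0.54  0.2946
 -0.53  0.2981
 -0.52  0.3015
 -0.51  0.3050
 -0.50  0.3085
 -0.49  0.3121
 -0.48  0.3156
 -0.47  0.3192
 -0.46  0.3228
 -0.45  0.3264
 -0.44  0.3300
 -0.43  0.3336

σ√T = 0.43·√0.75 = 0.3724
d₁ = [ln(50/40) + (0.067 − 0.038 + ½·0.43²)·0.75] / (σ√T) = (0.2231 + 0.0911) / 0.3724 = 0.8438 which rounds to 0.84
d₂ = 0.8438 − 0.3724 = 0.4714 which rounds to 0.47
e^(−qT) = e^(−0.038·0.75) = 0.9719;  e^(−rT) = e^(−0.067·0.75) = 0.9510
N(−d₂) = N(-0.47) = 0.3192;  N(−d₁) = N(-0.84) = 0.2005
P = 40·0.9510·0.3192 − 50·0.9719·0.2005 = 12.1424 − 9.7433 = 2.3991

£2.40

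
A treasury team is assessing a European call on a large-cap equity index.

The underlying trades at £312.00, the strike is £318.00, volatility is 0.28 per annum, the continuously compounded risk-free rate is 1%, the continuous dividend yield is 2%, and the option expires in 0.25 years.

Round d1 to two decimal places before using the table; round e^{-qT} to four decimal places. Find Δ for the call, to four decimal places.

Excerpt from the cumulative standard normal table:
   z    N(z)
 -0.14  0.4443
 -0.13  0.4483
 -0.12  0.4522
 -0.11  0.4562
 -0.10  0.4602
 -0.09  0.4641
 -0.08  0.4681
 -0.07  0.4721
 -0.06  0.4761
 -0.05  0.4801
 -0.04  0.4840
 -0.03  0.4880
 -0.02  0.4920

0.4658

T = 0.25;  σ√T = 0.1400
d₁ = [ln(312/318) + (0.01 − 0.02 + 0.28²/2)·0.25] / 0.1400 = [-0.0190 + 0.0073] / 0.1400 = -0.0839 → -0.08
N(d₁) = N(-0.08) = 0.4681
Δ_call = exp(−qT)·N(d₁) = 0.9950·0.4681 = 0.4658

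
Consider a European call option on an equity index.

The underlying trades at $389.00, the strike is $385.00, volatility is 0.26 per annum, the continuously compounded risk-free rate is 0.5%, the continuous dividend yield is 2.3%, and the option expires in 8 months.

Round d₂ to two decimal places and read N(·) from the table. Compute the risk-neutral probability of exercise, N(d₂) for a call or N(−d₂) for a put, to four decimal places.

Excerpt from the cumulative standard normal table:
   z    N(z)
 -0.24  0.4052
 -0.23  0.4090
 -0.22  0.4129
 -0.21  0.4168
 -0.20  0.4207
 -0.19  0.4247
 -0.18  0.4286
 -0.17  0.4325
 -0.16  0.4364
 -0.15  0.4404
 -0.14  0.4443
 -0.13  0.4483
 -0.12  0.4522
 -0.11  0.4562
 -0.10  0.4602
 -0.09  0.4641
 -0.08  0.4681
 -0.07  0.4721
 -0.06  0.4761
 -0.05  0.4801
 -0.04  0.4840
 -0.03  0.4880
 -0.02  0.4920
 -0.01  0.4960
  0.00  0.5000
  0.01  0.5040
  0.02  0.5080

0.4562

σ√T = 0.26 × 0.8165 = 0.2123
ln(S/K) + (r − q + σ²/2)T = ln(389/385) + (0.005 − 0.023 + 0.26²/2)·0.6667 = 0.0103 + 0.0105 = 0.0209
d₁ = 0.0209 / 0.2123 = 0.0983 → 0.10
d₂ = d₁ − σ√T = 0.0983 − 0.2123 = -0.1140 → -0.11
Risk-neutral Pr[S_T > K] = N(d₂) = N(-0.11) = 0.4562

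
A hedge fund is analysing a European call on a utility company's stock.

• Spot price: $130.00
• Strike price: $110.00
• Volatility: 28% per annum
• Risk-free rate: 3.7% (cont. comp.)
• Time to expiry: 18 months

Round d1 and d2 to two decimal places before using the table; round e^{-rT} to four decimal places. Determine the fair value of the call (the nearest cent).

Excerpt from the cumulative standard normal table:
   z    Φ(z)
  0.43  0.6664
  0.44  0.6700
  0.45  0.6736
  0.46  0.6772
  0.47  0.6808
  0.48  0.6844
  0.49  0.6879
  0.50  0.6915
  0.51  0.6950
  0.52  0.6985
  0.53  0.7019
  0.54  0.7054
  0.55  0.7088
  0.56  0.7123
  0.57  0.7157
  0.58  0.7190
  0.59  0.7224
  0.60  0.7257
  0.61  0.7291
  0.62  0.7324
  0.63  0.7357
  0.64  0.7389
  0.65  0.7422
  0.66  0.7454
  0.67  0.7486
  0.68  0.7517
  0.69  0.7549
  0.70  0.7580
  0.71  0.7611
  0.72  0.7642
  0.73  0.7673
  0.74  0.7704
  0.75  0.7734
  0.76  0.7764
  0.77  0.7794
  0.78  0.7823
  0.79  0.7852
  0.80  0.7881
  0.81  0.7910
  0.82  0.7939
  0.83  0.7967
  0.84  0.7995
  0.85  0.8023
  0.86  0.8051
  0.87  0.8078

$31.99

σ√T = 0.28·√1.5 = 0.3429
d₁ = [ln(130/110) + (0.037 + 0.28²/2)·1.5] / 0.3429 = [0.1671 + 0.1143] / 0.3429 = 0.8204 which rounds to 0.82
d₂ = d₁ − σ√T = 0.8204 − 0.3429 = 0.4775 which rounds to 0.48
e^(−rT) = e^(−0.037·1.5) = 0.9460
C = 130·N(0.82) − 110·0.9460·N(0.48) = 130·0.7939 − 110·0.9460·0.6844 = 103.2070 − 71.2187 = 31.9883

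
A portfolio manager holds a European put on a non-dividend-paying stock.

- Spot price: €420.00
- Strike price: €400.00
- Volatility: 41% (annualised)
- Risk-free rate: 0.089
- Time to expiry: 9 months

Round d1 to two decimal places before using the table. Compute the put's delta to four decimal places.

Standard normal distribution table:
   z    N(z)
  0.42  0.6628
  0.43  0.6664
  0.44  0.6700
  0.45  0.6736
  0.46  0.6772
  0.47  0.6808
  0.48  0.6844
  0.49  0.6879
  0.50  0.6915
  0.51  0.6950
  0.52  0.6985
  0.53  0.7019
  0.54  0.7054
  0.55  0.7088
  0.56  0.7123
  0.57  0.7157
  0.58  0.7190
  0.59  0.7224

-0.3085

T = 0.75;  σ√T = 0.3551
d₁ = [ln(420/400) + (0.089 + 0.41²/2)·0.75] / 0.3551 = [0.0488 + 0.1298] / 0.3551 = 0.5029 ⇒ 0.50
N(d₁) = N(0.50) = 0.6915
Δ_put = N(d₁) − 1 = 0.6915 − 1 = -0.3085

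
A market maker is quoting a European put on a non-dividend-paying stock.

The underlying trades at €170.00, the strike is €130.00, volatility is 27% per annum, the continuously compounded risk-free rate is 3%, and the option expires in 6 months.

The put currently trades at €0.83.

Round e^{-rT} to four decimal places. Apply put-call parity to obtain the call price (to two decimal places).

exp(−rT) = exp(−0.03·0.5) = 0.9851
Put-call parity: C − P = S − K·e^(−rT) = 170 − 130·0.9851 = 170 − 128.0630 = 41.9370
C = P + (C − P) = 0.83 + (41.9370) = 42.7670

€42.77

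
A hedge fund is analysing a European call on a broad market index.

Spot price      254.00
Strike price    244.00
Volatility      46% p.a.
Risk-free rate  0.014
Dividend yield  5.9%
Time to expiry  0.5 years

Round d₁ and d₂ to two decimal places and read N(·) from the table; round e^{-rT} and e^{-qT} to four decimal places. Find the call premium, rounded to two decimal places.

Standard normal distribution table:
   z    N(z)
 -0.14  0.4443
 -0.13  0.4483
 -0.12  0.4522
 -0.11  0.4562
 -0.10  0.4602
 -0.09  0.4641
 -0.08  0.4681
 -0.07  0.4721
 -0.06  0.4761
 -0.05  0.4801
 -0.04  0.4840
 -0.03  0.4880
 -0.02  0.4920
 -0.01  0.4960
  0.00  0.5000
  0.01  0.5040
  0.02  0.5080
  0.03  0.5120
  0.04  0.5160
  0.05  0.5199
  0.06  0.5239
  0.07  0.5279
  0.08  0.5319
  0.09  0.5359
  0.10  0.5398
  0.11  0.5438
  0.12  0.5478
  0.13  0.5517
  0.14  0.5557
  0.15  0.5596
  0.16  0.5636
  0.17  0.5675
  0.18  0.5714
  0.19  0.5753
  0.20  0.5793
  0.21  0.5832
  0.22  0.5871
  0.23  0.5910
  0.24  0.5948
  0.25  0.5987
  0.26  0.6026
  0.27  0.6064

T = 0.5;  σ√T = 0.3253
d₁ = [ln(254/244) + (0.014 − 0.059 + 0.46²/2)·0.5] / 0.3253 = [0.0402 + 0.0304] / 0.3253 = 0.2169 → 0.22
d₂ = d₁ − σ√T = 0.2169 − 0.3253 = -0.1083 → -0.11
e^(−qT) = e^(−0.059·0.5) = 0.9709;  e^(−rT) = e^(−0.014·0.5) = 0.9930
C = 254·0.9709·N(0.22) − 244·0.9930·N(-0.11) = 254·0.9709·0.5871 − 244·0.9930·0.4562 = 144.7839 − 110.5336 = 34.2503

34.25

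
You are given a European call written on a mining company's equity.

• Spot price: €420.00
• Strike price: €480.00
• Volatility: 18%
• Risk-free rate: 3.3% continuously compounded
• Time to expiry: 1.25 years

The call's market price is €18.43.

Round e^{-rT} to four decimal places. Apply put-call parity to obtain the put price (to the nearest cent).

€59.04

e^(−rT) = e^(−0.033·1.25) = 0.9596
Put-call parity: C − P = S − K·e^(−rT) = 420 − 480·0.9596 = 420 − 460.6080 = -40.6080
P = C − (C − P) = 18.43 − (-40.6080) = 59.0380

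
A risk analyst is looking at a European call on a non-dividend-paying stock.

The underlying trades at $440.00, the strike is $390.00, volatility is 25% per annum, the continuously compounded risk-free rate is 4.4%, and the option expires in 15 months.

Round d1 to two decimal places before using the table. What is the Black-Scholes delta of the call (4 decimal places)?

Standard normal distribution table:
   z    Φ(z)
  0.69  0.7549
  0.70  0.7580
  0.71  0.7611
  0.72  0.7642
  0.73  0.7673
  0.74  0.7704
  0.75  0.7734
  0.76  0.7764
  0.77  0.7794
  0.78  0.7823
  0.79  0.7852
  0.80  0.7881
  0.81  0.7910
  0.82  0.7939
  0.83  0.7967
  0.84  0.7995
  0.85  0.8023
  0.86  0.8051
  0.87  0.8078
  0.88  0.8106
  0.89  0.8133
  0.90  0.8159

σ√T = 0.25·√1.25 = 0.2795
d₁ = [ln(440/390) + (0.044 + ½·0.25²)·1.25] / (σ√T) = (0.1206 + 0.0941) / 0.2795 = 0.7681 ≈ 0.77
N(d₁) = N(0.77) = 0.7794
Δ_call = N(d₁) = 0.7794

0.7794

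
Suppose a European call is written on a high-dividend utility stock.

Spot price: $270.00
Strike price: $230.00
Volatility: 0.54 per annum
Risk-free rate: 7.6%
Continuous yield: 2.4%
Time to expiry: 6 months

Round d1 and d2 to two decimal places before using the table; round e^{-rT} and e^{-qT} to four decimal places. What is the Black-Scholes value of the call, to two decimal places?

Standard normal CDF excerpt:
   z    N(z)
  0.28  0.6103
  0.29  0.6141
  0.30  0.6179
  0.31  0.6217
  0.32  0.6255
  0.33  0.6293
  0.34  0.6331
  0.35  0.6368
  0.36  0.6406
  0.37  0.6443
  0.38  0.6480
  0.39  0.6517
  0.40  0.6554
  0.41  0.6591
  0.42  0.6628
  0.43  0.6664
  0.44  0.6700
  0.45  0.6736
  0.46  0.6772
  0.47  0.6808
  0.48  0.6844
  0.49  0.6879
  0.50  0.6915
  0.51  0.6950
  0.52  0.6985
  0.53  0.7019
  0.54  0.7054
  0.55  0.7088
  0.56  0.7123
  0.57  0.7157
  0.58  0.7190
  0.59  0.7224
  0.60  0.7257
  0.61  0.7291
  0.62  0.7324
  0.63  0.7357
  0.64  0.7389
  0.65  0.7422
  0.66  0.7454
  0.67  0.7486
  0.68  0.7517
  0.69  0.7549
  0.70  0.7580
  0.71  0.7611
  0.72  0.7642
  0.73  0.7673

$63.73

σ√T = 0.54·√0.5 = 0.3818
d₁ = [ln(270/230) + (0.076 − 0.024 + 0.54²/2)·0.5] / 0.3818 = [0.1603 + 0.0989] / 0.3818 = 0.6789 → 0.68
d₂ = d₁ − σ√T = 0.6789 − 0.3818 = 0.2971 → 0.30
e^(−qT) = e^(−0.024·0.5) = 0.9881;  e^(−rT) = e^(−0.076·0.5) = 0.9627
C = 270·0.9881·N(0.68) − 230·0.9627·N(0.30) = 270·0.9881·0.7517 − 230·0.9627·0.6179 = 200.5438 − 136.8160 = 63.7278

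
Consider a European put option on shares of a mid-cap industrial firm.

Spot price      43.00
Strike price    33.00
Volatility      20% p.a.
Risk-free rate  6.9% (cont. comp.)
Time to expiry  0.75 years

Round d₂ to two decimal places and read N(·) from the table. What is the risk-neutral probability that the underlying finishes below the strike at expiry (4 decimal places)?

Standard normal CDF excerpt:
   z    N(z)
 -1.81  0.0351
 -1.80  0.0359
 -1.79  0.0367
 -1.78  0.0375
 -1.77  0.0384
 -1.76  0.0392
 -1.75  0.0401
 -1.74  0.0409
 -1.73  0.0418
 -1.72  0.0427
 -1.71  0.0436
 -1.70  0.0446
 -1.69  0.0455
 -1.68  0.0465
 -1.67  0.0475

σ√T = 0.2 × 0.8660 = 0.1732
d₁ = [ln(43/33) + (0.069 + 0.2²/2)·0.75] / 0.1732 = [0.2647 + 0.0668] / 0.1732 = 1.9136 ≈ 1.91
d₂ = d₁ − σ√T = 1.9136 − 0.1732 = 1.7404 ≈ 1.74
Risk-neutral Pr[S_T < K] = N(−d₂) = N(-1.74) = 0.0409

0.0409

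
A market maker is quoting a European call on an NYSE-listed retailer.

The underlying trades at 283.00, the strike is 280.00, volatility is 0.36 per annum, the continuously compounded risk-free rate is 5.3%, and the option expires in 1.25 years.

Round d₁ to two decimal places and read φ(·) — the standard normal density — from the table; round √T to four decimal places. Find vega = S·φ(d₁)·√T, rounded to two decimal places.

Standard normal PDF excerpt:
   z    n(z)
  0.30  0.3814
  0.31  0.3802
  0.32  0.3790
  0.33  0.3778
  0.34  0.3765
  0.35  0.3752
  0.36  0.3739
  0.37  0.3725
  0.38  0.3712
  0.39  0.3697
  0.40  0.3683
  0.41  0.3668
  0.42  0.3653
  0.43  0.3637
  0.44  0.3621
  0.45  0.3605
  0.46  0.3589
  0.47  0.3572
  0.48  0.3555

σ√T = 0.36·√1.25 = 0.4025
d₁ = [ln(283/280) + (0.053 + 0.36²/2)·1.25] / 0.4025 = [0.0107 + 0.1472] / 0.4025 = 0.3923 ⇒ 0.39
√T = √1.25 = 1.1180
φ(d₁) = φ(0.39) = 0.3697
vega = S·φ(d₁)·√T = 283·0.3697·1.1180 = 116.9709
(The put has the same vega.)

116.97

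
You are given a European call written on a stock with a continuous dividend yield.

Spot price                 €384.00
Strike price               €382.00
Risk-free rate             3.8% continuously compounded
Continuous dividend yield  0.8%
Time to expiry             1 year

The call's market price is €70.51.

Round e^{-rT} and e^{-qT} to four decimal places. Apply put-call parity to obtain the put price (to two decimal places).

€57.33

exp(−qT) = exp(−0.008·1) = 0.9920;  exp(−rT) = exp(−0.038·1) = 0.9627
Put-call parity: C − P = S·e^(−qT) − K·e^(−rT) = 384·0.9920 − 382·0.9627 = 380.9280 − 367.7514 = 13.1766
P = C − (C − P) = 70.51 − (13.1766) = 57.3334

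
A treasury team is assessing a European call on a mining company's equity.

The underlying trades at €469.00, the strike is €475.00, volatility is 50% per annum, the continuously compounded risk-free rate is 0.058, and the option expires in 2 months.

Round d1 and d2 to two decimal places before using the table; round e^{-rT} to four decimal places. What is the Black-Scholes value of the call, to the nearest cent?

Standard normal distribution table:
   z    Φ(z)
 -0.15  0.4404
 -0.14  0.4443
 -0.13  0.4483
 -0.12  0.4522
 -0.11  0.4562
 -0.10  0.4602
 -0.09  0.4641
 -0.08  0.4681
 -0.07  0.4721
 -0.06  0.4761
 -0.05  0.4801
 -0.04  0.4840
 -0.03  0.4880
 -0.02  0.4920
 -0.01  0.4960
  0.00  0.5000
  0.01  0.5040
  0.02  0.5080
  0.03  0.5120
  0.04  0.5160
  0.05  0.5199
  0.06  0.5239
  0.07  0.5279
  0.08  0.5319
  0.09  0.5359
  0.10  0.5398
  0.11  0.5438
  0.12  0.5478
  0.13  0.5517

T = 0.1667;  σ√T = 0.2041
d₁ = [ln(469/475) + (0.058 + ½·0.5²)·0.1667] / (σ√T) = (-0.0127 + 0.0305) / 0.2041 = 0.0871 which rounds to 0.09
d₂ = 0.0871 − 0.2041 = -0.1170 which rounds to -0.12
exp(−rT) = exp(−0.058·0.1667) = 0.9904
C = 469·N(0.09) − 475·0.9904·N(-0.12) = 469·0.5359 − 475·0.9904·0.4522 = 251.3371 − 212.7330 = 38.6041

€38.60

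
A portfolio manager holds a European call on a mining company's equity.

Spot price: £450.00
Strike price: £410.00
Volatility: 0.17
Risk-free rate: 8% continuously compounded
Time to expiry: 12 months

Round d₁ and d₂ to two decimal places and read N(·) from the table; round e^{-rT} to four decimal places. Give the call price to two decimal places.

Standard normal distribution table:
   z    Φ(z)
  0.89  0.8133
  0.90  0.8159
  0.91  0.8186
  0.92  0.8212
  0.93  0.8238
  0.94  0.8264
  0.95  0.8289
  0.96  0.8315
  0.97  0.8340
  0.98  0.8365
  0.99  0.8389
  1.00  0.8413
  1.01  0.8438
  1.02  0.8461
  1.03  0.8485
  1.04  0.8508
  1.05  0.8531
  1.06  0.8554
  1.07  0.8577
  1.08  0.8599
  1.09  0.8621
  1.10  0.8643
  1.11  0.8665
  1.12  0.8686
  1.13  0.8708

£77.15

σ√T = 0.17 × 1.0000 = 0.1700
d₁ = [ln(450/410) + (0.08 + ½·0.17²)·1] / (σ√T) = (0.0931 + 0.0945) / 0.1700 = 1.1032 ≈ 1.10
d₂ = 1.1032 − 0.1700 = 0.9332 ≈ 0.93
exp(−rT) = exp(−0.08·1) = 0.9231
N(d₁) = N(1.10) = 0.8643;  N(d₂) = N(0.93) = 0.8238
C = 450·0.8643 − 410·0.9231·0.8238 = 388.9350 − 311.7844 = 77.1506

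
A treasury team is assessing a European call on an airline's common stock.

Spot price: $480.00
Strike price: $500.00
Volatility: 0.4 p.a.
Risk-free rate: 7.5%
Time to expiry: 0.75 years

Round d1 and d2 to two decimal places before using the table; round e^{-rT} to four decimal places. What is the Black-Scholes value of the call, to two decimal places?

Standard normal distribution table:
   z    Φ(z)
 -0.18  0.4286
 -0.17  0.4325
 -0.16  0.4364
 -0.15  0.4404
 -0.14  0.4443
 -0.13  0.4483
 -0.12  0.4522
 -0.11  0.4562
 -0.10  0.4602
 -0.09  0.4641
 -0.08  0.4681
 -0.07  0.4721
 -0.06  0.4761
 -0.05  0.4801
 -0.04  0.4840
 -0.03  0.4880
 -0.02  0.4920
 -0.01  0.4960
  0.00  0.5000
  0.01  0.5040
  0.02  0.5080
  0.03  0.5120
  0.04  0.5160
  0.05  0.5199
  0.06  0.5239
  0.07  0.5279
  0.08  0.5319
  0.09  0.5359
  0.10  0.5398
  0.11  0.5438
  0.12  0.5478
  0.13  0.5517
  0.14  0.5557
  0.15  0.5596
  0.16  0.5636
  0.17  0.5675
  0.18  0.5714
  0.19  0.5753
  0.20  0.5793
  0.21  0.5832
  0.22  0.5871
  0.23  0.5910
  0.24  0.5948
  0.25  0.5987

$69.92

T = 0.75;  σ√T = 0.3464
d₁ = [ln(480/500) + (0.075 + 0.4²/2)·0.75] / 0.3464 = [-0.0408 + 0.1163] / 0.3464 = 0.2177 → 0.22
d₂ = d₁ − σ√T = 0.2177 − 0.3464 = -0.1287 → -0.13
e^(−rT) = e^(−0.075·0.75) = 0.9453
N(d₁) = N(0.22) = 0.5871;  N(d₂) = N(-0.13) = 0.4483
C = 480·0.5871 − 500·0.9453·0.4483 = 281.8080 − 211.8890 = 69.9190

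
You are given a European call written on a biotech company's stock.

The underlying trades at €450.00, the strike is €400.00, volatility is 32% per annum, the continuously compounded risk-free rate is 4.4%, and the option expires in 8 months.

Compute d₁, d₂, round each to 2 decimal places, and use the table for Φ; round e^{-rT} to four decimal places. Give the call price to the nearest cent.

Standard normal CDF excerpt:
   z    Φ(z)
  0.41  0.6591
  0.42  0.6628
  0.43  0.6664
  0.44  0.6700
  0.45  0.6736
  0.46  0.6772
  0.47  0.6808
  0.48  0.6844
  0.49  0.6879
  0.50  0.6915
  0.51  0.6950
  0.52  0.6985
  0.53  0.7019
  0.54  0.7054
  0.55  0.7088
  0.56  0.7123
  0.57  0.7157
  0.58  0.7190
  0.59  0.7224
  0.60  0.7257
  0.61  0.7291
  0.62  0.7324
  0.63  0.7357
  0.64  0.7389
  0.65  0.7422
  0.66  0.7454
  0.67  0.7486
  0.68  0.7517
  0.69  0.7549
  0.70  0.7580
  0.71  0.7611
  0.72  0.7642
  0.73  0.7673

σ√T = 0.32·√0.6667 = 0.2613
d₁ = [ln(450/400) + (0.044 + 0.32²/2)·0.6667] / 0.2613 = [0.1178 + 0.0635] / 0.2613 = 0.6937 which rounds to 0.69
d₂ = d₁ − σ√T = 0.6937 − 0.2613 = 0.4324 which rounds to 0.43
exp(−rT) = exp(−0.044·0.6667) = 0.9711
N(d₁) = N(0.69) = 0.7549;  N(d₂) = N(0.43) = 0.6664
C = 450·0.7549 − 400·0.9711·0.6664 = 339.7050 − 258.8564 = 80.8486

€80.85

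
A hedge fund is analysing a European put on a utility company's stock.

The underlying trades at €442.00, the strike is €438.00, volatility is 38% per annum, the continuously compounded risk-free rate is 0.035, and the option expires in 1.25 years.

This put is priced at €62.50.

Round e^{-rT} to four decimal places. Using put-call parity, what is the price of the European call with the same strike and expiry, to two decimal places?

€85.25

e^(−rT) = e^(−0.035·1.25) = 0.9572
Put-call parity: C − P = S − K·e^(−rT) = 442 − 438·0.9572 = 442 − 419.2536 = 22.7464
C = P + (C − P) = 62.50 + (22.7464) = 85.2464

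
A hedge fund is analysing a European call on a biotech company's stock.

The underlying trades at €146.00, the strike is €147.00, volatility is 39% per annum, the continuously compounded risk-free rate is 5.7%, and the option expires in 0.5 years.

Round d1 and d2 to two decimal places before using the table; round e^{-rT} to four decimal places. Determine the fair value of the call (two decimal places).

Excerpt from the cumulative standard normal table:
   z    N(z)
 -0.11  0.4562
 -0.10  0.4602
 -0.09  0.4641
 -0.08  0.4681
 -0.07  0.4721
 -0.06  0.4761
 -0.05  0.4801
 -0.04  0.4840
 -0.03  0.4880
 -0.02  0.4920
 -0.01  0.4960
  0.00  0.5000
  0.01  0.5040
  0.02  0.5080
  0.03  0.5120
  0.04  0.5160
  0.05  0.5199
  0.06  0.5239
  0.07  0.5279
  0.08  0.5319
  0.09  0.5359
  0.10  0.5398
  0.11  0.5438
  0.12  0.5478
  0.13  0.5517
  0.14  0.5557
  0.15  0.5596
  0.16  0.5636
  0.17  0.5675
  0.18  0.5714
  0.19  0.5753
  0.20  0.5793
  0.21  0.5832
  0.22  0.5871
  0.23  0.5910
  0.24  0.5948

σ√T = 0.39·√0.5 = 0.2758
d₁ = [ln(146/147) + (0.057 + 0.39²/2)·0.5] / 0.2758 = [-0.0068 + 0.0665] / 0.2758 = 0.2165 → 0.22
d₂ = d₁ − σ√T = 0.2165 − 0.2758 = -0.0593 → -0.06
exp(−rT) = exp(−0.057·0.5) = 0.9719
N(d₁) = N(0.22) = 0.5871;  N(d₂) = N(-0.06) = 0.4761
C = 146·0.5871 − 147·0.9719·0.4761 = 85.7166 − 68.0201 = 17.6965

€17.70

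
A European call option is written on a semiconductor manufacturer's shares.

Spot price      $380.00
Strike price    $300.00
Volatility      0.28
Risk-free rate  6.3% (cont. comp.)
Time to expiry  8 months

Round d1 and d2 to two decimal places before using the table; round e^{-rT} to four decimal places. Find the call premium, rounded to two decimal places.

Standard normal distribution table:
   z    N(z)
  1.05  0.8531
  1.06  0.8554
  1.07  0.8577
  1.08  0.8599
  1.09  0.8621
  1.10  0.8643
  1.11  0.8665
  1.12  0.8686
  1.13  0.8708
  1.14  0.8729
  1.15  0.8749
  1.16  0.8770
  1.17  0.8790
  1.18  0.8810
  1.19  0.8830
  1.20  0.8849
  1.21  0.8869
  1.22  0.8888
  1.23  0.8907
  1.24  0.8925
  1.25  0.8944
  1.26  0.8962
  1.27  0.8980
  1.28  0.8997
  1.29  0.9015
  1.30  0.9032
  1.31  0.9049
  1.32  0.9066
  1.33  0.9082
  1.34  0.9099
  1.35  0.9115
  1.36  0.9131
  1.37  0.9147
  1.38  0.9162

$96.48

σ√T = 0.28·√0.6667 = 0.2286
d₁ = [ln(380/300) + (0.063 + ½·0.28²)·0.6667] / (σ√T) = (0.2364 + 0.0681) / 0.2286 = 1.3320 → 1.33
d₂ = 1.3320 − 0.2286 = 1.1034 → 1.10
exp(−rT) = exp(−0.063·0.6667) = 0.9589
N(d₁) = N(1.33) = 0.9082;  N(d₂) = N(1.10) = 0.8643
C = 380·0.9082 − 300·0.9589·0.8643 = 345.1160 − 248.6332 = 96.4828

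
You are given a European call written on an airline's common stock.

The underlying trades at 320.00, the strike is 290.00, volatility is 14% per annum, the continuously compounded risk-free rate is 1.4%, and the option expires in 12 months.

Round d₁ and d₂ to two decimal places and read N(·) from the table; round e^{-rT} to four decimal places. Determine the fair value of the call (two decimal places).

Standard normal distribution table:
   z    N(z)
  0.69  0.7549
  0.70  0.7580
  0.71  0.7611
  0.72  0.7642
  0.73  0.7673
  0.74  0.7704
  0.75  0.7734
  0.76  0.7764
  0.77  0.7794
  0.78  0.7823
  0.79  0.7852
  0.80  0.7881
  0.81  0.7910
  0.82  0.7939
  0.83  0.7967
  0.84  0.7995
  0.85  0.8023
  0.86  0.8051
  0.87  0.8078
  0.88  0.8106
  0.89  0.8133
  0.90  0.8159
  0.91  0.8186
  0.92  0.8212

σ√T = 0.14 × 1.0000 = 0.1400
ln(S/K) + (r + σ²/2)T = ln(320/290) + (0.014 + 0.14²/2)·1 = 0.0984 + 0.0238 = 0.1222
d₁ = 0.1222 / 0.1400 = 0.8731 ⇒ 0.87
d₂ = d₁ − σ√T = 0.8731 − 0.1400 = 0.7331 ⇒ 0.73
e^(−rT) = e^(−0.014·1) = 0.9861
N(d₁) = N(0.87) = 0.8078;  N(d₂) = N(0.73) = 0.7673
C = 320·0.8078 − 290·0.9861·0.7673 = 258.4960 − 219.4240 = 39.0720

39.07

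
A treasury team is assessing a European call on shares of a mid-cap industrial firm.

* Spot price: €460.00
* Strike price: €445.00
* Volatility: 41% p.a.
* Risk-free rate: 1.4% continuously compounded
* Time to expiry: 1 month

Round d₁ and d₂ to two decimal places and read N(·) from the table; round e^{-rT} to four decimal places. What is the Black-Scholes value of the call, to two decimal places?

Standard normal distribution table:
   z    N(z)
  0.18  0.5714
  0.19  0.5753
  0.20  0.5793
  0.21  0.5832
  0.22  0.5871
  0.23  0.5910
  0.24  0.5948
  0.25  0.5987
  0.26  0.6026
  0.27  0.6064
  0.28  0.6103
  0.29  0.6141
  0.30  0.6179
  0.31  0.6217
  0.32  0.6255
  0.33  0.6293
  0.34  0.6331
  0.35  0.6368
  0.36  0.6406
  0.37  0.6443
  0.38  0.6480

T = 0.08333;  σ√T = 0.1184
d₁ = [ln(460/445) + (0.014 + 0.41²/2)·0.08333] / 0.1184 = [0.0332 + 0.0082] / 0.1184 = 0.3491 → 0.35
d₂ = d₁ − σ√T = 0.3491 − 0.1184 = 0.2308 → 0.23
exp(−rT) = exp(−0.014·0.08333) = 0.9988
C = 460·N(0.35) − 445·0.9988·N(0.23) = 460·0.6368 − 445·0.9988·0.5910 = 292.9280 − 262.6794 = 30.2486

€30.25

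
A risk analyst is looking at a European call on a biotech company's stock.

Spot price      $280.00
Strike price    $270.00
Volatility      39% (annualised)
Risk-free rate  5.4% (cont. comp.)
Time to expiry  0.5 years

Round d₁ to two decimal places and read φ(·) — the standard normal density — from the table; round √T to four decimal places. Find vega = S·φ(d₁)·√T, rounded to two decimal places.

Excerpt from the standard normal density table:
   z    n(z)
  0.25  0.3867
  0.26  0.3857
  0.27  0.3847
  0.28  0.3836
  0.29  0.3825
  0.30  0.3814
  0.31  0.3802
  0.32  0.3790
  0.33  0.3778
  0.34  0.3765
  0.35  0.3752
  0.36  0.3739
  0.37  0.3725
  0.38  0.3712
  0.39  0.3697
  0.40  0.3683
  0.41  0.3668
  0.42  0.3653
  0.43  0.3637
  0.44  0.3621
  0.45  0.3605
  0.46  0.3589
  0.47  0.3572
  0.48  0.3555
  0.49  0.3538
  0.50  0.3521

73.75

σ√T = 0.39 × 0.7071 = 0.2758
d₁ = [ln(280/270) + (0.054 + 0.39²/2)·0.5] / 0.2758 = [0.0364 + 0.0650] / 0.2758 = 0.3677 ⇒ 0.37
√T = √0.5 = 0.7071
φ(d₁) = φ(0.37) = 0.3725
vega = S·φ(d₁)·√T = 280·0.3725·0.7071 = 73.7505
(The put has the same vega.)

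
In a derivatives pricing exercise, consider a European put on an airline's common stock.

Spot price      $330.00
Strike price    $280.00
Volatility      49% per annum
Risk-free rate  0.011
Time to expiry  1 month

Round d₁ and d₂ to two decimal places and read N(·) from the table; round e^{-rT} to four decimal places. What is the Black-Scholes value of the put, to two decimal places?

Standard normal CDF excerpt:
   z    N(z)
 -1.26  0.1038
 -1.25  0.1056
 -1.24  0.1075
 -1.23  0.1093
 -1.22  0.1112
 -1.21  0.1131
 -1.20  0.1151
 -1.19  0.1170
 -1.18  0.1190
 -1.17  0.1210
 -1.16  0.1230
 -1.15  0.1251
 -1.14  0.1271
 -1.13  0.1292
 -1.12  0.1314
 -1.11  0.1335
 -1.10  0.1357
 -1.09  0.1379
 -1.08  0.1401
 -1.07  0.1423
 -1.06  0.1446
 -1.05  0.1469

T = 0.08333;  σ√T = 0.1415
d₁ = [ln(330/280) + (0.011 + 0.49²/2)·0.08333] / 0.1415 = [0.1643 + 0.0109] / 0.1415 = 1.2388 ≈ 1.24
d₂ = d₁ − σ√T = 1.2388 − 0.1415 = 1.0973 ≈ 1.10
e^(−rT) = e^(−0.011·0.08333) = 0.9991
N(−d₂) = N(-1.10) = 0.1357;  N(−d₁) = N(-1.24) = 0.1075
P = 280·0.9991·0.1357 − 330·0.1075 = 37.9618 − 35.4750 = 2.4868

$2.49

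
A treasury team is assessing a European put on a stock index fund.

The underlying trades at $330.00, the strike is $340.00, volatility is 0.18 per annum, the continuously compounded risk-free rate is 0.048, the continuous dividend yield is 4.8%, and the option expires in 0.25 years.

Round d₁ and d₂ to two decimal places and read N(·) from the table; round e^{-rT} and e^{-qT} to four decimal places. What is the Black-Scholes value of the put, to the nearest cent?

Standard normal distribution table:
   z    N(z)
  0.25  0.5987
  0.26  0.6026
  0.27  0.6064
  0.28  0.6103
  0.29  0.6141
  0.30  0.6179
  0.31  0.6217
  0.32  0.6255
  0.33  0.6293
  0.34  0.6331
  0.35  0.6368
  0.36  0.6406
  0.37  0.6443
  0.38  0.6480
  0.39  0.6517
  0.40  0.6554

$17.46

σ√T = 0.18 × 0.5000 = 0.0900
d₁ = [ln(330/340) + (0.048 − 0.048 + 0.18²/2)·0.25] / 0.0900 = [-0.0299 + 0.0040] / 0.0900 = -0.2867 which rounds to -0.29
d₂ = d₁ − σ√T = -0.2867 − 0.0900 = -0.3767 which rounds to -0.38
e^(−qT) = e^(−0.048·0.25) = 0.9881;  e^(−rT) = e^(−0.048·0.25) = 0.9881
P = 340·0.9881·N(0.38) − 330·0.9881·N(0.29) = 340·0.9881·0.6480 − 330·0.9881·0.6141 = 217.6982 − 200.2414 = 17.4568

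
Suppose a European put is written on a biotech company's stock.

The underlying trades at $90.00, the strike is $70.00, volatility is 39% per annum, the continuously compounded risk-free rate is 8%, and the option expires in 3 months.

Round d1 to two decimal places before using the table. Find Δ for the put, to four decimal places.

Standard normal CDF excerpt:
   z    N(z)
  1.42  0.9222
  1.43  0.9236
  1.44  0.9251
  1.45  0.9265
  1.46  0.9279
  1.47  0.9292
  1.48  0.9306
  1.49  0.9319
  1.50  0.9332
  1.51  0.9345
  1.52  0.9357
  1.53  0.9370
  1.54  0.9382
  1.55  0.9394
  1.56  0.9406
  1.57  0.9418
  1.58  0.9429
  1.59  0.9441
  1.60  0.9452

-0.0681

σ√T = 0.39 × 0.5000 = 0.1950
ln(S/K) + (r + σ²/2)T = ln(90/70) + (0.08 + 0.39²/2)·0.25 = 0.2513 + 0.0390 = 0.2903
d₁ = 0.2903 / 0.1950 = 1.4889 which rounds to 1.49
N(d₁) = N(1.49) = 0.9319
Δ_put = N(d₁) − 1 = 0.9319 − 1 = -0.0681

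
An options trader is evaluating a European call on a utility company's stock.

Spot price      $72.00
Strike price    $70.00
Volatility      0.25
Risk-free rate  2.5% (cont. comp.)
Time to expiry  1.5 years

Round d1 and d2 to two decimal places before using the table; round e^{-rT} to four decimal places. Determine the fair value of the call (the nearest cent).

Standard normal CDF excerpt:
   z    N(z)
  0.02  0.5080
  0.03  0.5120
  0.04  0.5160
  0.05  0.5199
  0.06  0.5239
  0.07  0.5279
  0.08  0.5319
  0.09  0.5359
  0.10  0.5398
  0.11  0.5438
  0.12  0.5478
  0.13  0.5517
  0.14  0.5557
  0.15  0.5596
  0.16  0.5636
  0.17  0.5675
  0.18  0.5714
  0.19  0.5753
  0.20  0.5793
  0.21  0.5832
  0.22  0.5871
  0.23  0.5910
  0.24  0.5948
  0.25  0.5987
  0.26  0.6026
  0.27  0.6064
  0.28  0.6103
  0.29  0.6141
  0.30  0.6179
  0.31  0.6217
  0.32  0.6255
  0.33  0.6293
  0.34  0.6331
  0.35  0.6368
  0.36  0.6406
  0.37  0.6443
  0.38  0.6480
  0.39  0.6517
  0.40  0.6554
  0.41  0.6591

σ√T = 0.25·√1.5 = 0.3062
d₁ = [ln(72/70) + (0.025 + 0.25²/2)·1.5] / 0.3062 = [0.0282 + 0.0844] / 0.3062 = 0.3676 ≈ 0.37
d₂ = d₁ − σ√T = 0.3676 − 0.3062 = 0.0614 ≈ 0.06
exp(−rT) = exp(−0.025·1.5) = 0.9632
C = 72·N(0.37) − 70·0.9632·N(0.06) = 72·0.6443 − 70·0.9632·0.5239 = 46.3896 − 35.3234 = 11.0662

$11.07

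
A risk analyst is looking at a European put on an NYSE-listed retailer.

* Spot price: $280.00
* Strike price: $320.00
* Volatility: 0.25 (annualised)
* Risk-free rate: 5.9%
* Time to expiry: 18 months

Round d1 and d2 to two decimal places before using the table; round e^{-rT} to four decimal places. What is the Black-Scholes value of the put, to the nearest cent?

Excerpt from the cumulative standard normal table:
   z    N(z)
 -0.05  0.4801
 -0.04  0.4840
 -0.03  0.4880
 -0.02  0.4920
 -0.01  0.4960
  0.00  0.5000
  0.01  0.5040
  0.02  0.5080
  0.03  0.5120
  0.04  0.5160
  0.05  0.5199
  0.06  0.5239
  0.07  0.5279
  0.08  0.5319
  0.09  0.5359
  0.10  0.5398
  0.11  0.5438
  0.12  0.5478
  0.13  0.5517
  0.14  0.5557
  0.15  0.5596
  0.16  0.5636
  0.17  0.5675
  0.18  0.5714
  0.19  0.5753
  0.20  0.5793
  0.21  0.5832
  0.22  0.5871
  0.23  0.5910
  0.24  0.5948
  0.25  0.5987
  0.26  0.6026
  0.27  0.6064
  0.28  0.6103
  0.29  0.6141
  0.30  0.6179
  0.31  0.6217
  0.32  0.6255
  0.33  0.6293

$42.10

σ√T = 0.25·√1.5 = 0.3062
d₁ = [ln(280/320) + (0.059 + ½·0.25²)·1.5] / (σ√T) = (-0.1335 + 0.1354) / 0.3062 = 0.0060 → 0.01
d₂ = 0.0060 − 0.3062 = -0.3002 → -0.30
e^(−rT) = e^(−0.059·1.5) = 0.9153
N(−d₂) = N(0.30) = 0.6179;  N(−d₁) = N(-0.01) = 0.4960
P = 320·0.9153·0.6179 − 280·0.4960 = 180.9804 − 138.8800 = 42.1004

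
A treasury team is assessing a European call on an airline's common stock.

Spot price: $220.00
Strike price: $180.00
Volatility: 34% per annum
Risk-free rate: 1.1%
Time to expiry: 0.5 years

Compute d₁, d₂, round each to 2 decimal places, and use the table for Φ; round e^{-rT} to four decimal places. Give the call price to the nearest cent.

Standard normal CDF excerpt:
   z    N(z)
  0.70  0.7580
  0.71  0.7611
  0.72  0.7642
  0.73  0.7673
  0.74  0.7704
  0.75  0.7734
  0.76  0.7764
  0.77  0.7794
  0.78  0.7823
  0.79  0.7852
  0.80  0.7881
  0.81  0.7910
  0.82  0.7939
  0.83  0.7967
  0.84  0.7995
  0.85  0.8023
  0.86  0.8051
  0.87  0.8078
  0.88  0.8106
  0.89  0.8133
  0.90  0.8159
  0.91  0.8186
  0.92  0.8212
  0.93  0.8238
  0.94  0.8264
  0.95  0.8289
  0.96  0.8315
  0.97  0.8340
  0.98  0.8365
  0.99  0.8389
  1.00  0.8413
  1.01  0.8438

σ√T = 0.34 × 0.7071 = 0.2404
d₁ = [ln(220/180) + (0.011 + 0.34²/2)·0.5] / 0.2404 = [0.2007 + 0.0344] / 0.2404 = 0.9778 → 0.98
d₂ = d₁ − σ√T = 0.9778 − 0.2404 = 0.7373 → 0.74
exp(−rT) = exp(−0.011·0.5) = 0.9945
N(d₁) = N(0.98) = 0.8365;  N(d₂) = N(0.74) = 0.7704
C = 220·0.8365 − 180·0.9945·0.7704 = 184.0300 − 137.9093 = 46.1207

$46.12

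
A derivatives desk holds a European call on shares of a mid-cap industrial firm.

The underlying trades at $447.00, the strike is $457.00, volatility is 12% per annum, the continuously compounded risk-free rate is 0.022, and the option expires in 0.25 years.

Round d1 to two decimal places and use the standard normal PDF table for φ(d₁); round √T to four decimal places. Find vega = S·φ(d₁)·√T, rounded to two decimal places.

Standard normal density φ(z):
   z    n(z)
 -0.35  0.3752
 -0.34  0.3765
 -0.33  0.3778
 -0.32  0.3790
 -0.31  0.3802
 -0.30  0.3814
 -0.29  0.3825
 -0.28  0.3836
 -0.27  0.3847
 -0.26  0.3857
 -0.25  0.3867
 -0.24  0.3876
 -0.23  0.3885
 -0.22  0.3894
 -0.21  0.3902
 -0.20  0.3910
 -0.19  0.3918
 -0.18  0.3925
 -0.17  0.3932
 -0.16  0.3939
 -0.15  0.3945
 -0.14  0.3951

T = 0.25;  σ√T = 0.0600
d₁ = [ln(447/457) + (0.022 + 0.12²/2)·0.25] / 0.0600 = [-0.0221 + 0.0073] / 0.0600 = -0.2471 → -0.25
√T = √0.25 = 0.5000
φ(d₁) = φ(-0.25) = 0.3867
vega = S·φ(d₁)·√T = 447·0.3867·0.5000 = 86.4274
(Call and put vega coincide under Black-Scholes.)

86.43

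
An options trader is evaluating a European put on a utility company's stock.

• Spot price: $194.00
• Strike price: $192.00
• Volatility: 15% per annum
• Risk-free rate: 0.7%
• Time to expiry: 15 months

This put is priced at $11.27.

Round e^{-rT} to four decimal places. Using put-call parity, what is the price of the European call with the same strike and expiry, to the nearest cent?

$14.94

exp(−rT) = exp(−0.007·1.25) = 0.9913
Put-call parity: C − P = S − K·e^(−rT) = 194 − 192·0.9913 = 194 − 190.3296 = 3.6704
C = P + (C − P) = 11.27 + (3.6704) = 14.9404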